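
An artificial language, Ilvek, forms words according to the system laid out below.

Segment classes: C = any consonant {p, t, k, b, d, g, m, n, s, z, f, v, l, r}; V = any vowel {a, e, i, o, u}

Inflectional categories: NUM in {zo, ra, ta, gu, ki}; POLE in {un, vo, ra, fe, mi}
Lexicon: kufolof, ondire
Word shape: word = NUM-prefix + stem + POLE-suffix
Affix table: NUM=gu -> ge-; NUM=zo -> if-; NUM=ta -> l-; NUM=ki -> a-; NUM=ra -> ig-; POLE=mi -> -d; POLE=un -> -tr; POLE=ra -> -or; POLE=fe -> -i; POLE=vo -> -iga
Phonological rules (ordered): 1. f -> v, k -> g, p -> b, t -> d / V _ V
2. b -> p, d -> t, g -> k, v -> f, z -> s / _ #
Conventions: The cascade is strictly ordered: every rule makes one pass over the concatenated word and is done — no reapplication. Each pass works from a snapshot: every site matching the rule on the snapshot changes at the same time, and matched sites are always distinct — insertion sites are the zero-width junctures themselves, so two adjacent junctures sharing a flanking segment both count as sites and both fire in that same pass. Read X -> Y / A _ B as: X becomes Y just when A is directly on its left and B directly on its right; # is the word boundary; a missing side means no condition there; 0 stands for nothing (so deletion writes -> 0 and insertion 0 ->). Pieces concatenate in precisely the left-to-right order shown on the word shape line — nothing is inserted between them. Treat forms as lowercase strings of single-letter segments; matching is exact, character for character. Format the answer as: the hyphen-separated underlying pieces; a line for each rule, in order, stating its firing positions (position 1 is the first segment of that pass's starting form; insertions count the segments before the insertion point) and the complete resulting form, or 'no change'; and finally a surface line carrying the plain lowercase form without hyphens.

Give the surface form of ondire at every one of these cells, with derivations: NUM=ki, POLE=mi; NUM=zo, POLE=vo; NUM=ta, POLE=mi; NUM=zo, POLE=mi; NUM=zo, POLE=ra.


cell NUM=ki, POLE=mi:
underlying: a-ondire-d
1. f -> v, k -> g, p -> b, t -> d / V _ V: no change
2. b -> p, d -> t, g -> k, v -> f, z -> s / _ #: fires at position(s) 8: aondiret
surface: aondiret

cell NUM=zo, POLE=vo:
underlying: if-ondire-iga
1. f -> v, k -> g, p -> b, t -> d / V _ V: fires at position(s) 2: ivondireiga
2. b -> p, d -> t, g -> k, v -> f, z -> s / _ #: no change
surface: ivondireiga

cell NUM=ta, POLE=mi:
underlying: l-ondire-d
1. f -> v, k -> g, p -> b, t -> d / V _ V: no change
2. b -> p, d -> t, g -> k, v -> f, z -> s / _ #: fires at position(s) 8: londiret
surface: londiret

cell NUM=zo, POLE=mi:
underlying: if-ondire-d
1. f -> v, k -> g, p -> b, t -> d / V _ V: fires at position(s) 2: ivondired
2. b -> p, d -> t, g -> k, v -> f, z -> s / _ #: fires at position(s) 9: ivondiret
surface: ivondiret

cell NUM=zo, POLE=ra:
underlying: if-ondire-or
1. f -> v, k -> g, p -> b, t -> d / V _ V: fires at position(s) 2: ivondireor
2. b -> p, d -> t, g -> k, v -> f, z -> s / _ #: no change
surface: ivondireor


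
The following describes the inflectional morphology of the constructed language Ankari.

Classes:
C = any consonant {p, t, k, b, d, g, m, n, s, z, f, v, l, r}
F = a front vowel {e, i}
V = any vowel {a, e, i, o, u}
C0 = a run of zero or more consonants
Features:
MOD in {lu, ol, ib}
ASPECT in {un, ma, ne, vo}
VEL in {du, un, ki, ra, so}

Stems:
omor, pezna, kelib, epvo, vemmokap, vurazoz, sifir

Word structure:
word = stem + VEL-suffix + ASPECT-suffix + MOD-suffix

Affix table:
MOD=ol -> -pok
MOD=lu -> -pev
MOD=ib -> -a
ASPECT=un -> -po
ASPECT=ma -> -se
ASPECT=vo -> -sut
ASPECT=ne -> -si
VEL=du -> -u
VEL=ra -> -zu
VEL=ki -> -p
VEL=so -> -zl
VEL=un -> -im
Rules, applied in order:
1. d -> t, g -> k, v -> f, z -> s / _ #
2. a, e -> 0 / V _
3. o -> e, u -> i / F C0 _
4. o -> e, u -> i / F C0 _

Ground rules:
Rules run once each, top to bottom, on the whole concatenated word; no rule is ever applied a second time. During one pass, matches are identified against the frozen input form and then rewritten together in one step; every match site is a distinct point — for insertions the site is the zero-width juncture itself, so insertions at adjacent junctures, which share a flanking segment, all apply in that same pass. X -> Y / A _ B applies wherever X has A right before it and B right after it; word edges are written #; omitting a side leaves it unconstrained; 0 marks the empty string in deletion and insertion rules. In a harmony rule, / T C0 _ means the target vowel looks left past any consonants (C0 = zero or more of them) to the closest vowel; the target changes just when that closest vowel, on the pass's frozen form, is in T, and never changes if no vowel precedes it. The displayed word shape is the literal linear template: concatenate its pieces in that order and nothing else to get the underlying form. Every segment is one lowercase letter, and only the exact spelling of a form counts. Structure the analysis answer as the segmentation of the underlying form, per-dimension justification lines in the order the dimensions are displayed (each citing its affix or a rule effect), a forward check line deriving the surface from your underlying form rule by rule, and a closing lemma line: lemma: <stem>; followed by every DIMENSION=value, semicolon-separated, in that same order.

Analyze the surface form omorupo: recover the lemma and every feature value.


underlying: omor-u-po-a
MOD=ib - signalled by the affix -a
ASPECT=un - signalled by the affix -po
VEL=du - signalled by the affix -u
check: omorupoa -> omorupoa -> omorupo -> omorupo -> omorupo
lemma: omor; MOD=ib; ASPECT=un; VEL=du


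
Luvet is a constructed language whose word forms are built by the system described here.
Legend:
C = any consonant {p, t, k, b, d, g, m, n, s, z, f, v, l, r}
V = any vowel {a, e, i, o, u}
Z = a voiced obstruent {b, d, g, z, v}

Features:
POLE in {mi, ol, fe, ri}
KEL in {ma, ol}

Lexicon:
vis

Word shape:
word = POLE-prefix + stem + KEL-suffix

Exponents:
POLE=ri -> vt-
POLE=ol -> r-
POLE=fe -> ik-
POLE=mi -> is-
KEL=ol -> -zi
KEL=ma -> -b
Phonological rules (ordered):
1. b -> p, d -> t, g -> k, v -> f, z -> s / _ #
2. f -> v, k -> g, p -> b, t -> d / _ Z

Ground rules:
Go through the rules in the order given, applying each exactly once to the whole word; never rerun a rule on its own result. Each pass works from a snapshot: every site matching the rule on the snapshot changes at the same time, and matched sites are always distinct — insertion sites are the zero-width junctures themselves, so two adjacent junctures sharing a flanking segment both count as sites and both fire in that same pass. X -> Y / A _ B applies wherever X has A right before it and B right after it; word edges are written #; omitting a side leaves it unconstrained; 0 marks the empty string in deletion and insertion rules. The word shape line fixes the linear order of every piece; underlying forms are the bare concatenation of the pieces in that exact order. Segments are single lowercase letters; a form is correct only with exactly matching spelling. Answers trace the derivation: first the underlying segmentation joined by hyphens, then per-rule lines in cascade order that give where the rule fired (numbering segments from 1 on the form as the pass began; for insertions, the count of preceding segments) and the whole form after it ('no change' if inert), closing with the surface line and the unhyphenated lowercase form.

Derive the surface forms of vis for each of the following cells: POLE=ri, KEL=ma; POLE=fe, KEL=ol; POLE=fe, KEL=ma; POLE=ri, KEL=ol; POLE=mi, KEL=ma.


cell POLE=ri, KEL=ma:
underlying: vt-vis-b
1. b -> p, d -> t, g -> k, v -> f, z -> s / _ #: fires at position(s) 6: vtvisp
2. f -> v, k -> g, p -> b, t -> d / _ Z: fires at position(s) 2: vdvisp
surface: vdvisp

cell POLE=fe, KEL=ol:
underlying: ik-vis-zi
1. b -> p, d -> t, g -> k, v -> f, z -> s / _ #: no change
2. f -> v, k -> g, p -> b, t -> d / _ Z: fires at position(s) 2: igviszi
surface: igviszi

cell POLE=fe, KEL=ma:
underlying: ik-vis-b
1. b -> p, d -> t, g -> k, v -> f, z -> s / _ #: fires at position(s) 6: ikvisp
2. f -> v, k -> g, p -> b, t -> d / _ Z: fires at position(s) 2: igvisp
surface: igvisp

cell POLE=ri, KEL=ol:
underlying: vt-vis-zi
1. b -> p, d -> t, g -> k, v -> f, z -> s / _ #: no change
2. f -> v, k -> g, p -> b, t -> d / _ Z: fires at position(s) 2: vdviszi
surface: vdviszi

cell POLE=mi, KEL=ma:
underlying: is-vis-b
1. b -> p, d -> t, g -> k, v -> f, z -> s / _ #: fires at position(s) 6: isvisp
2. f -> v, k -> g, p -> b, t -> d / _ Z: no change
surface: isvisp


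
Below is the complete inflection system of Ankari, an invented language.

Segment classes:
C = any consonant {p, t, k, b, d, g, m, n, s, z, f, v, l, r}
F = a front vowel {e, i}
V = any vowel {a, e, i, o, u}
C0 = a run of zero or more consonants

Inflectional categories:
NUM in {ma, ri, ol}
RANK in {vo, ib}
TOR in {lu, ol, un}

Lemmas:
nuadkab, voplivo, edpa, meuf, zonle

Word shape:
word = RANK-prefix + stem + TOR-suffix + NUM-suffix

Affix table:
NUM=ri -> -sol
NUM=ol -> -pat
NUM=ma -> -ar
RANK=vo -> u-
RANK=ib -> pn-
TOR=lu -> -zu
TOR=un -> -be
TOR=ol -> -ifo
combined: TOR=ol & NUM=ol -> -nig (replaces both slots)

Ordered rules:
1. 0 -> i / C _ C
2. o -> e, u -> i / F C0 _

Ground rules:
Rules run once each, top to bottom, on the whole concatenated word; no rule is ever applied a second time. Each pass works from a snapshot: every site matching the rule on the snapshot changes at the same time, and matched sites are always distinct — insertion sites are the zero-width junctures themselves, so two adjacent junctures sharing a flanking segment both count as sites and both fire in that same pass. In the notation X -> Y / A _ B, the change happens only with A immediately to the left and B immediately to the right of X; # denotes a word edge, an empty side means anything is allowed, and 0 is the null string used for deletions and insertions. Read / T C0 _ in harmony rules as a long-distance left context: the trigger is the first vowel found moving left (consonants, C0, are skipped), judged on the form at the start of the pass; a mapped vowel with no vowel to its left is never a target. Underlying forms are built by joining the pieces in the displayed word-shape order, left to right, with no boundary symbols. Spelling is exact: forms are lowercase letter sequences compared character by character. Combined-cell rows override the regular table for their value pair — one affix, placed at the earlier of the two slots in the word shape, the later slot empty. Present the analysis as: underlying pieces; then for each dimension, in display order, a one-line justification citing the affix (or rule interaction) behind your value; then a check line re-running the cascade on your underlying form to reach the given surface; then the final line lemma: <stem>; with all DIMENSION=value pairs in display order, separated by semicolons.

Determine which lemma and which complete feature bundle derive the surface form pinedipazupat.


underlying: pn-edpa-zu-pat
NUM=ol - signalled by the affix -pat
RANK=ib - signalled by the affix pn-
TOR=lu - signalled by the affix -zu
check: pnedpazupat -> pinedipazupat -> pinedipazupat
lemma: edpa; NUM=ol; RANK=ib; TOR=lu


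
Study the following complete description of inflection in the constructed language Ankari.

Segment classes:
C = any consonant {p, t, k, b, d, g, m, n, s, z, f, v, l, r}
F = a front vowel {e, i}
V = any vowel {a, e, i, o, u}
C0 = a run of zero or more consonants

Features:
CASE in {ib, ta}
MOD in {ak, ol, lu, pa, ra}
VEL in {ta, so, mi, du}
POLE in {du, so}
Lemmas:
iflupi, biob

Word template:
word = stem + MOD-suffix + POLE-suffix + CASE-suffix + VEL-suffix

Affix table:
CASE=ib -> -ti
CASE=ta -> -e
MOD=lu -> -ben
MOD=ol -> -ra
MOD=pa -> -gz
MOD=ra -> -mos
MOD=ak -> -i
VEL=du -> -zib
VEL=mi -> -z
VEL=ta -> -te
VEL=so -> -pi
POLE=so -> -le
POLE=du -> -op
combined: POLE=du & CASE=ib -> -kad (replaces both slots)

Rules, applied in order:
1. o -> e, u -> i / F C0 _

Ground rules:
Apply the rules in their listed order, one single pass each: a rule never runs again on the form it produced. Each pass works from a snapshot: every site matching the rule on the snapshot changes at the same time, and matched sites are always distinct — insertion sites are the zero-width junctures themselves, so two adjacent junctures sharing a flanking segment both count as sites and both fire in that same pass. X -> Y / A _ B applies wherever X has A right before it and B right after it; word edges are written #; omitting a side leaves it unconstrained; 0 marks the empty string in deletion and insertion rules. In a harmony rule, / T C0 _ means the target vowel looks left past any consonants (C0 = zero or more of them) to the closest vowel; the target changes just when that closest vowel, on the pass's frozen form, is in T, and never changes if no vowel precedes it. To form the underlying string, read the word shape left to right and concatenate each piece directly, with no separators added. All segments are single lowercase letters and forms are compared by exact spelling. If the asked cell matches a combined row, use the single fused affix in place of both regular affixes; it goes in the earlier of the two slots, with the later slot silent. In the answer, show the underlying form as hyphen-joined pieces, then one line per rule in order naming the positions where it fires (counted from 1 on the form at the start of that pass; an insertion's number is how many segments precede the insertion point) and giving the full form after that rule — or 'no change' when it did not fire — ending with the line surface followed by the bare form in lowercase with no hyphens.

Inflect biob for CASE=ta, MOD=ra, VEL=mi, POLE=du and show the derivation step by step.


underlying: biob-mos-op-e-z
1. o -> e, u -> i / F C0 _: fires at position(s) 3: biebmosopez
surface: biebmosopez


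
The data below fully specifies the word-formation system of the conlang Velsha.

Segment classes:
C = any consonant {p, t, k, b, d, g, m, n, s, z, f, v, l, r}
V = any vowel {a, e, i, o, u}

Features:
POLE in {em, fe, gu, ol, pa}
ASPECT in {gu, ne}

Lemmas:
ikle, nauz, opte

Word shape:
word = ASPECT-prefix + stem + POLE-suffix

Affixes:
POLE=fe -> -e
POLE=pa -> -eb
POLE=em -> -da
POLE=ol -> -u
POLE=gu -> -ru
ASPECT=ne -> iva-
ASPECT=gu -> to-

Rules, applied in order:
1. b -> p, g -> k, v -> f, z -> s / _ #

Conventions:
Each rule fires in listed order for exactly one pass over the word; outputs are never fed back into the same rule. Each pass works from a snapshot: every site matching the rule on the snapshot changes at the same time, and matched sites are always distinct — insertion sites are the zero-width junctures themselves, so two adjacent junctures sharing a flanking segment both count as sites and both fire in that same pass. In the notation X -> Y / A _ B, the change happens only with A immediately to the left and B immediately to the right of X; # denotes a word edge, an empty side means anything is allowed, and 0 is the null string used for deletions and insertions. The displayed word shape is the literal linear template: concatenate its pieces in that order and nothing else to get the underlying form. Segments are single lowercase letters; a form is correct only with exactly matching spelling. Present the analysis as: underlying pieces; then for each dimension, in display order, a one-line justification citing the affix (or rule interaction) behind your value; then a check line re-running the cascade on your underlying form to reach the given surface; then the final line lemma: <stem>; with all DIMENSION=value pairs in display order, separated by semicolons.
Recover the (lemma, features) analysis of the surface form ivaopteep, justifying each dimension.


underlying: iva-opte-eb
POLE=pa - signalled by the affix -eb
ASPECT=ne - signalled by the affix iva-
check: ivaopteeb -> ivaopteep
lemma: opte; POLE=pa; ASPECT=ne


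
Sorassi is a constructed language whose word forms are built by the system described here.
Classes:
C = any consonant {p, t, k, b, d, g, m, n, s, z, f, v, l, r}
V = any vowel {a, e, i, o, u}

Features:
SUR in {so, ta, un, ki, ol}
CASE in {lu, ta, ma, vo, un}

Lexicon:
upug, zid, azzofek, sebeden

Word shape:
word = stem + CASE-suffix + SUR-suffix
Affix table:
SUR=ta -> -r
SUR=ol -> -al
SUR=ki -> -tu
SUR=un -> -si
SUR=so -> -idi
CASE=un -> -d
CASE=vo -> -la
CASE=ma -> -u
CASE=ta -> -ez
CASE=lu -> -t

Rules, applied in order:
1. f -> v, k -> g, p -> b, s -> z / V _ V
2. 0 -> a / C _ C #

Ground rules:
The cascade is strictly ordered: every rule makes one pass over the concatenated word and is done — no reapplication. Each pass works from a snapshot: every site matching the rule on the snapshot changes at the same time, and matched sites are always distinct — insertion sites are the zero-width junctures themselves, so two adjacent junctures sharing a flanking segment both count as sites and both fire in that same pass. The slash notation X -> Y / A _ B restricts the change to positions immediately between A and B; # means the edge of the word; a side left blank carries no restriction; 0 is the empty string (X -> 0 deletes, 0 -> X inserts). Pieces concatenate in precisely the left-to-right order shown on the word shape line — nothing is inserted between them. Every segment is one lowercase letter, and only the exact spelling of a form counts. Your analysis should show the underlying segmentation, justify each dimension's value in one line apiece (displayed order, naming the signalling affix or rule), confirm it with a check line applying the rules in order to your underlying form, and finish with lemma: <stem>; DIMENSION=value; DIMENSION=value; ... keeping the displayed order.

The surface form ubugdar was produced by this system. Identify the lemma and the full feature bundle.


underlying: upug-d-r
SUR=ta - signalled by the affix -r
CASE=un - signalled by the affix -d
check: upugdr -> ubugdr -> ubugdar
lemma: upug; SUR=ta; CASE=un


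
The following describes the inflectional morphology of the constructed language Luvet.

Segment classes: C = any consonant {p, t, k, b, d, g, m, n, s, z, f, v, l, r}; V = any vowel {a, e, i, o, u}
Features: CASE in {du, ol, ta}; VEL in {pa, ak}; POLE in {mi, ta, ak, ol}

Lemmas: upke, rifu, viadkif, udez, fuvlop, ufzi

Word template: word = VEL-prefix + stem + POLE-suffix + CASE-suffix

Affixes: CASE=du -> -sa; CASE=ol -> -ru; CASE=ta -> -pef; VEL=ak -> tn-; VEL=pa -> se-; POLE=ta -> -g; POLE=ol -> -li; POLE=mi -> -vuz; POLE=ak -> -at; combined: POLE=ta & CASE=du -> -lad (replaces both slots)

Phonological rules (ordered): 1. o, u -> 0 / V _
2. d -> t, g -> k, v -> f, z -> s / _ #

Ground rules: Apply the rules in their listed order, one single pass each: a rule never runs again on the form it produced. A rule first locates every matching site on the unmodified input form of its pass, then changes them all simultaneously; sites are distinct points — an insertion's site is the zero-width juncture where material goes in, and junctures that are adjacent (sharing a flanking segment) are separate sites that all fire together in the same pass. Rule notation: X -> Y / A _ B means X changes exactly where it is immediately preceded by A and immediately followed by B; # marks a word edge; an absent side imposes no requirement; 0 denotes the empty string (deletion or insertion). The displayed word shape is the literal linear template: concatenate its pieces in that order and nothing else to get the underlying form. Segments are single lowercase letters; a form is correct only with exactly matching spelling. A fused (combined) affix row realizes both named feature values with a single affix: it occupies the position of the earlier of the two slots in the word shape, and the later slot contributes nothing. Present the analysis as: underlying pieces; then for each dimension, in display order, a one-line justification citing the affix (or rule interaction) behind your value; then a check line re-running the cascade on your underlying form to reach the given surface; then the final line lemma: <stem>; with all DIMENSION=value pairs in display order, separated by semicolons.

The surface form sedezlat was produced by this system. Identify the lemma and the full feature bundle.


underlying: se-udez-lad
CASE=du - signalled by the combined affix row
VEL=pa - signalled by the affix se-
POLE=ta - signalled by the combined affix row
check: seudezlad -> sedezlad -> sedezlat
lemma: udez; CASE=du; VEL=pa; POLE=ta


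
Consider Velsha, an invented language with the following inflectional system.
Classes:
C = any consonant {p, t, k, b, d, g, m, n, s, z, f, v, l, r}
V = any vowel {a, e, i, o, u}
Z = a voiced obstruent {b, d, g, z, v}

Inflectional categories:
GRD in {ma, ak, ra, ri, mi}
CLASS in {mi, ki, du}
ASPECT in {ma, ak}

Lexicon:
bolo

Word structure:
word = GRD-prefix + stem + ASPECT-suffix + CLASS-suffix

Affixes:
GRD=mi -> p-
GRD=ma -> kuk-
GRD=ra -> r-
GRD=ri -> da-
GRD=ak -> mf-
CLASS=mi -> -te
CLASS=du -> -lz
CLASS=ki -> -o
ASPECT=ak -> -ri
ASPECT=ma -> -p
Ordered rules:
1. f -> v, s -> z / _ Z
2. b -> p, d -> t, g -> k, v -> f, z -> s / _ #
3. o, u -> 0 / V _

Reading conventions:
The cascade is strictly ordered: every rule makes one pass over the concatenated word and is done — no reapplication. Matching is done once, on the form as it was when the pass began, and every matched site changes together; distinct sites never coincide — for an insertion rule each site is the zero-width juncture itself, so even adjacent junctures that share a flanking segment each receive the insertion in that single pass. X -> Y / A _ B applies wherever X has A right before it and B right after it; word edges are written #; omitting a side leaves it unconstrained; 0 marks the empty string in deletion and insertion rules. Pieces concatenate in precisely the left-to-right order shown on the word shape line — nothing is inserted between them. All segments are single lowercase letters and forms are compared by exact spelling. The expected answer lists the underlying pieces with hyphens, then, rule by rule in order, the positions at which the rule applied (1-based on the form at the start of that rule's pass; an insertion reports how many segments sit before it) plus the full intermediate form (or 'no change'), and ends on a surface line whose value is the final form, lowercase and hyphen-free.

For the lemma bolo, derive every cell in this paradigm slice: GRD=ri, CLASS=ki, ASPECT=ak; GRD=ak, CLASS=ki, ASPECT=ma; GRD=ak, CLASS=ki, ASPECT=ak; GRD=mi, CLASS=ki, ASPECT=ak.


cell GRD=ri, CLASS=ki, ASPECT=ak:
underlying: da-bolo-ri-o
1. f -> v, s -> z / _ Z: no change
2. b -> p, d -> t, g -> k, v -> f, z -> s / _ #: no change
3. o, u -> 0 / V _: fires at position(s) 9: dabolori
surface: dabolori

cell GRD=ak, CLASS=ki, ASPECT=ma:
underlying: mf-bolo-p-o
1. f -> v, s -> z / _ Z: fires at position(s) 2: mvbolopo
2. b -> p, d -> t, g -> k, v -> f, z -> s / _ #: no change
3. o, u -> 0 / V _: no change
surface: mvbolopo

cell GRD=ak, CLASS=ki, ASPECT=ak:
underlying: mf-bolo-ri-o
1. f -> v, s -> z / _ Z: fires at position(s) 2: mvbolorio
2. b -> p, d -> t, g -> k, v -> f, z -> s / _ #: no change
3. o, u -> 0 / V _: fires at position(s) 9: mvbolori
surface: mvbolori

cell GRD=mi, CLASS=ki, ASPECT=ak:
underlying: p-bolo-ri-o
1. f -> v, s -> z / _ Z: no change
2. b -> p, d -> t, g -> k, v -> f, z -> s / _ #: no change
3. o, u -> 0 / V _: fires at position(s) 8: pbolori
surface: pbolori


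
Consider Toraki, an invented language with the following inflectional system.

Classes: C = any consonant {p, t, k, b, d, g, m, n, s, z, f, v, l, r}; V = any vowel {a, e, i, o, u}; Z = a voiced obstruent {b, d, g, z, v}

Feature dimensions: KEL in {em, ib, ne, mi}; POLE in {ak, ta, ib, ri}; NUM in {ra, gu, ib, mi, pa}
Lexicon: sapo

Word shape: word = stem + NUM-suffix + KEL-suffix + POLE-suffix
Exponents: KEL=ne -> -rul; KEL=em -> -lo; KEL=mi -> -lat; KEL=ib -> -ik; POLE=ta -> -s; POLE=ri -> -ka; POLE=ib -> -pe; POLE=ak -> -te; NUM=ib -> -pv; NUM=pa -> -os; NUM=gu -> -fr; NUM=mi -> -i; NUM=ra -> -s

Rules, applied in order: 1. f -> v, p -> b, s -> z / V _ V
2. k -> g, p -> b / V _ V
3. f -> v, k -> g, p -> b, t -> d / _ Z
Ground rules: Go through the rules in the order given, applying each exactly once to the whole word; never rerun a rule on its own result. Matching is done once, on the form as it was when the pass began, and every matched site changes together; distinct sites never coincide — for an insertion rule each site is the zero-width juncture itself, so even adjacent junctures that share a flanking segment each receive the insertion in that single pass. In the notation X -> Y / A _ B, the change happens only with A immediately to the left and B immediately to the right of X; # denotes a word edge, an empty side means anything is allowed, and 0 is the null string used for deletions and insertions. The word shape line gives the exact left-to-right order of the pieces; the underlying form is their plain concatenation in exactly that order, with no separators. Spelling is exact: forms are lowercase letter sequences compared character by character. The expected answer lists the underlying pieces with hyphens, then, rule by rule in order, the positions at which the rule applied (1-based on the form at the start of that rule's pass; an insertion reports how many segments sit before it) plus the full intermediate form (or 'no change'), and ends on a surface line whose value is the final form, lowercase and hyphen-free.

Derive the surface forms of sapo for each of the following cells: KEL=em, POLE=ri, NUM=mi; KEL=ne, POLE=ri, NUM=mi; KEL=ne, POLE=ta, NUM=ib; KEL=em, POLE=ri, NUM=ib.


cell KEL=em, POLE=ri, NUM=mi:
underlying: sapo-i-lo-ka
1. f -> v, p -> b, s -> z / V _ V: fires at position(s) 3: saboiloka
2. k -> g, p -> b / V _ V: fires at position(s) 8: saboiloga
3. f -> v, k -> g, p -> b, t -> d / _ Z: no change
surface: saboiloga

cell KEL=ne, POLE=ri, NUM=mi:
underlying: sapo-i-rul-ka
1. f -> v, p -> b, s -> z / V _ V: fires at position(s) 3: saboirulka
2. k -> g, p -> b / V _ V: no change
3. f -> v, k -> g, p -> b, t -> d / _ Z: no change
surface: saboirulka

cell KEL=ne, POLE=ta, NUM=ib:
underlying: sapo-pv-rul-s
1. f -> v, p -> b, s -> z / V _ V: fires at position(s) 3: sabopvruls
2. k -> g, p -> b / V _ V: no change
3. f -> v, k -> g, p -> b, t -> d / _ Z: fires at position(s) 5: sabobvruls
surface: sabobvruls

cell KEL=em, POLE=ri, NUM=ib:
underlying: sapo-pv-lo-ka
1. f -> v, p -> b, s -> z / V _ V: fires at position(s) 3: sabopvloka
2. k -> g, p -> b / V _ V: fires at position(s) 9: sabopvloga
3. f -> v, k -> g, p -> b, t -> d / _ Z: fires at position(s) 5: sabobvloga
surface: sabobvloga


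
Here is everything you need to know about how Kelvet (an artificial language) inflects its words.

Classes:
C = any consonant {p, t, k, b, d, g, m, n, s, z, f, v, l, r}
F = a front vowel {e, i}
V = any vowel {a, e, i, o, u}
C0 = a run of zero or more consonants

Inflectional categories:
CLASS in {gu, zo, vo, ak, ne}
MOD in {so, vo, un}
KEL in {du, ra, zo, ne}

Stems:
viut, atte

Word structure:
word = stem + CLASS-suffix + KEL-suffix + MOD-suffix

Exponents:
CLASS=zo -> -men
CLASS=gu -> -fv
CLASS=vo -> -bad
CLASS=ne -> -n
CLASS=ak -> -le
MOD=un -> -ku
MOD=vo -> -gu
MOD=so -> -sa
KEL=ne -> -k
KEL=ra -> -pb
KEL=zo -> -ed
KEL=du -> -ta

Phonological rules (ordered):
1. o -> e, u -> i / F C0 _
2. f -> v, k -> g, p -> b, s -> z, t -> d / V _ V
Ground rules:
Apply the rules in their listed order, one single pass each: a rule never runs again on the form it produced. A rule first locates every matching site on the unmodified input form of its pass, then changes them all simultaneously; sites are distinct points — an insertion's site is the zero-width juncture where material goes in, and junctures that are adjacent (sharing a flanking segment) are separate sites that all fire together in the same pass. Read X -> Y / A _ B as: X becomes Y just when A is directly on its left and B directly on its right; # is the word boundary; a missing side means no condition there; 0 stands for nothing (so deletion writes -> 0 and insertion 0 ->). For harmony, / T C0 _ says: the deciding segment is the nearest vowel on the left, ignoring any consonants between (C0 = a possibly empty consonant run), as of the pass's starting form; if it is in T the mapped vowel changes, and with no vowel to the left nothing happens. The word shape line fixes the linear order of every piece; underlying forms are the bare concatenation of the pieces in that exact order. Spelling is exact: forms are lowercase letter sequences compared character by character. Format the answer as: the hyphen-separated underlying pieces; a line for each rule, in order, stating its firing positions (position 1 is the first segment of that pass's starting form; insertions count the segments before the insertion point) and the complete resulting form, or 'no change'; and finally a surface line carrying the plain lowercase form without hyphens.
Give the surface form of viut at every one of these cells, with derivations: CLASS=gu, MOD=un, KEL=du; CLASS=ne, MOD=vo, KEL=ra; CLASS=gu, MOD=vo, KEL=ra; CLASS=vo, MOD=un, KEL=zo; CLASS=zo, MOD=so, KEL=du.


cell CLASS=gu, MOD=un, KEL=du:
underlying: viut-fv-ta-ku
1. o -> e, u -> i / F C0 _: fires at position(s) 3: viitfvtaku
2. f -> v, k -> g, p -> b, s -> z, t -> d / V _ V: fires at position(s) 9: viitfvtagu
surface: viitfvtagu

cell CLASS=ne, MOD=vo, KEL=ra:
underlying: viut-n-pb-gu
1. o -> e, u -> i / F C0 _: fires at position(s) 3: viitnpbgu
2. f -> v, k -> g, p -> b, s -> z, t -> d / V _ V: no change
surface: viitnpbgu

cell CLASS=gu, MOD=vo, KEL=ra:
underlying: viut-fv-pb-gu
1. o -> e, u -> i / F C0 _: fires at position(s) 3: viitfvpbgu
2. f -> v, k -> g, p -> b, s -> z, t -> d / V _ V: no change
surface: viitfvpbgu

cell CLASS=vo, MOD=un, KEL=zo:
underlying: viut-bad-ed-ku
1. o -> e, u -> i / F C0 _: fires at position(s) 3, 11: viitbadedki
2. f -> v, k -> g, p -> b, s -> z, t -> d / V _ V: no change
surface: viitbadedki

cell CLASS=zo, MOD=so, KEL=du:
underlying: viut-men-ta-sa
1. o -> e, u -> i / F C0 _: fires at position(s) 3: viitmentasa
2. f -> v, k -> g, p -> b, s -> z, t -> d / V _ V: fires at position(s) 10: viitmentaza
surface: viitmentaza


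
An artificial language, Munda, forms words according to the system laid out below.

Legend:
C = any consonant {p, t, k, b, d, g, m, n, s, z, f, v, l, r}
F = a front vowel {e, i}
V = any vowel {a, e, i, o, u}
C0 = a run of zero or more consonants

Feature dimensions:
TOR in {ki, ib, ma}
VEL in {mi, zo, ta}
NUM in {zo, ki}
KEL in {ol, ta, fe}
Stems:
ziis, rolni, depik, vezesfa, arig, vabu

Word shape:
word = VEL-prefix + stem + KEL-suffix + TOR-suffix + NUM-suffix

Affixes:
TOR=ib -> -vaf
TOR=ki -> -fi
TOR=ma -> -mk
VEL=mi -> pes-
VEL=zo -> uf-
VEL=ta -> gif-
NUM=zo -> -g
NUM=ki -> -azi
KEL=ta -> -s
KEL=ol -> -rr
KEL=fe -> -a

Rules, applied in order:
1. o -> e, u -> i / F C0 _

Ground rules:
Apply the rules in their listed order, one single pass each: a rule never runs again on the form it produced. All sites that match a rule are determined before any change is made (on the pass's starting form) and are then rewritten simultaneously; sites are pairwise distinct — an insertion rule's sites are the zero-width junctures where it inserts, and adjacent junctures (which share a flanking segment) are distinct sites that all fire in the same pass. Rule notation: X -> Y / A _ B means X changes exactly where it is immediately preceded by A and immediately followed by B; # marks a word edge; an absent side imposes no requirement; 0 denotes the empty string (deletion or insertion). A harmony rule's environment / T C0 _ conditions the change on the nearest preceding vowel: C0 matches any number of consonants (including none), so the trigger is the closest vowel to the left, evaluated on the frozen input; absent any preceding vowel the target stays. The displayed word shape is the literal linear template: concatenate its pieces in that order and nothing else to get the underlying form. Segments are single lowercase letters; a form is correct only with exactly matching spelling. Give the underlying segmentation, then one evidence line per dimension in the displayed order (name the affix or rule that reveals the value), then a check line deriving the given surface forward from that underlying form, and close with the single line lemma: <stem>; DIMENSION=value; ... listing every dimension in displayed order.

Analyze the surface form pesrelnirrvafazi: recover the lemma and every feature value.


underlying: pes-rolni-rr-vaf-azi
TOR=ib - signalled by the affix -vaf
VEL=mi - signalled by the affix pes-
NUM=ki - signalled by the affix -azi
KEL=ol - signalled by the affix -rr
check: pesrolnirrvafazi -> pesrelnirrvafazi
lemma: rolni; TOR=ib; VEL=mi; NUM=ki; KEL=ol


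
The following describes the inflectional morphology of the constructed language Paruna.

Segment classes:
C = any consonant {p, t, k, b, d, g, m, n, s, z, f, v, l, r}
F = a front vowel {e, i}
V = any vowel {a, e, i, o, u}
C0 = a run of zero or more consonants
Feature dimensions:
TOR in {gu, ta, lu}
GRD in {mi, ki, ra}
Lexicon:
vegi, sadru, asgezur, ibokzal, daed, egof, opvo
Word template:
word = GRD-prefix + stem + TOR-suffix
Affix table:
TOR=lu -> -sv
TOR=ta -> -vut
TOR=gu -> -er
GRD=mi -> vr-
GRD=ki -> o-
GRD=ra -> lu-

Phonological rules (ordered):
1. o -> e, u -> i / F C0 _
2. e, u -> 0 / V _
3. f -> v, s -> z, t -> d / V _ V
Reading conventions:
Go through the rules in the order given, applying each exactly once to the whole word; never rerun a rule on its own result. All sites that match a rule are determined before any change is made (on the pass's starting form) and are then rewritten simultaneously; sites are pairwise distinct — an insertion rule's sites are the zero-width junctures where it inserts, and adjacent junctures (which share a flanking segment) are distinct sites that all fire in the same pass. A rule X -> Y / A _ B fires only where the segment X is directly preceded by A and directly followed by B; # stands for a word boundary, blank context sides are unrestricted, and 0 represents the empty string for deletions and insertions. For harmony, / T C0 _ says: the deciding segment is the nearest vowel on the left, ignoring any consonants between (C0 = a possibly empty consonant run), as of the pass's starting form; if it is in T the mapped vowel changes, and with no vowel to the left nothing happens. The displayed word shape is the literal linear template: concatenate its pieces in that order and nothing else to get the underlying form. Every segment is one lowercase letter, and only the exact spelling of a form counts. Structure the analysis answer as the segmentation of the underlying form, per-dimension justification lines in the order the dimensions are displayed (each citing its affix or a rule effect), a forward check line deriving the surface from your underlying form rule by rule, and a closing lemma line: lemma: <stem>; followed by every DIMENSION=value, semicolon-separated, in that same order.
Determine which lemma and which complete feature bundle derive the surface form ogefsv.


underlying: o-egof-sv
TOR=lu - signalled by the affix -sv
GRD=ki - signalled by the affix o-
check: oegofsv -> oegefsv -> ogefsv -> ogefsv
lemma: egof; TOR=lu; GRD=ki


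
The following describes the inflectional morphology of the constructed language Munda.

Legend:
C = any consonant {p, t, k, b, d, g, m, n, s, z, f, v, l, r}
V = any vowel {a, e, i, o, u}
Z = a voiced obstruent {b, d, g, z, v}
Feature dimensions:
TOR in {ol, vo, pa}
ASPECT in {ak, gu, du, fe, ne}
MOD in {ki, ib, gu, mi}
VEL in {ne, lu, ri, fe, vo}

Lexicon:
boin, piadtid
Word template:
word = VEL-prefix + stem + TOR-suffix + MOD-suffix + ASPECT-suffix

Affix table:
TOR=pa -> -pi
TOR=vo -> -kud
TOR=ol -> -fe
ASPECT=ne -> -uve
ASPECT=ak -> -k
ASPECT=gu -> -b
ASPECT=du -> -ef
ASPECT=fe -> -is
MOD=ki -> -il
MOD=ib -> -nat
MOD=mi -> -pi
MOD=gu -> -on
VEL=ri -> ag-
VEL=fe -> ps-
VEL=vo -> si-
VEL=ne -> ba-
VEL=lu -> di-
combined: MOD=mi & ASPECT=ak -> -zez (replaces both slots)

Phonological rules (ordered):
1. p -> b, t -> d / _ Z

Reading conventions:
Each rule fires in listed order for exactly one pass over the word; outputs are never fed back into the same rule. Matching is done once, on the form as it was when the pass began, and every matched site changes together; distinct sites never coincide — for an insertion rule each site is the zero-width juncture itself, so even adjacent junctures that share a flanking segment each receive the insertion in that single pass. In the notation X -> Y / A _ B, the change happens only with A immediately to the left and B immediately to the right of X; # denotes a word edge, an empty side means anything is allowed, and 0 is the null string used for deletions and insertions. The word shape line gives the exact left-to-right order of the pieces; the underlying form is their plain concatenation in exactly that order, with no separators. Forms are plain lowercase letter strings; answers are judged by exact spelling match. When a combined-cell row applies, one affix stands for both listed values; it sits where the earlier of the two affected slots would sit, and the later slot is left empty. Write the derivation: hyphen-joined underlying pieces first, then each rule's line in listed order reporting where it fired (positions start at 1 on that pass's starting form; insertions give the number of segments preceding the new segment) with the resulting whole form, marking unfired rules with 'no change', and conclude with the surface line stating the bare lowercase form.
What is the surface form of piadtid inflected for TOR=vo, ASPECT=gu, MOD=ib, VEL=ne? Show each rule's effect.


underlying: ba-piadtid-kud-nat-b
1. p -> b, t -> d / _ Z: fires at position(s) 15: bapiadtidkudnadb
surface: bapiadtidkudnadb


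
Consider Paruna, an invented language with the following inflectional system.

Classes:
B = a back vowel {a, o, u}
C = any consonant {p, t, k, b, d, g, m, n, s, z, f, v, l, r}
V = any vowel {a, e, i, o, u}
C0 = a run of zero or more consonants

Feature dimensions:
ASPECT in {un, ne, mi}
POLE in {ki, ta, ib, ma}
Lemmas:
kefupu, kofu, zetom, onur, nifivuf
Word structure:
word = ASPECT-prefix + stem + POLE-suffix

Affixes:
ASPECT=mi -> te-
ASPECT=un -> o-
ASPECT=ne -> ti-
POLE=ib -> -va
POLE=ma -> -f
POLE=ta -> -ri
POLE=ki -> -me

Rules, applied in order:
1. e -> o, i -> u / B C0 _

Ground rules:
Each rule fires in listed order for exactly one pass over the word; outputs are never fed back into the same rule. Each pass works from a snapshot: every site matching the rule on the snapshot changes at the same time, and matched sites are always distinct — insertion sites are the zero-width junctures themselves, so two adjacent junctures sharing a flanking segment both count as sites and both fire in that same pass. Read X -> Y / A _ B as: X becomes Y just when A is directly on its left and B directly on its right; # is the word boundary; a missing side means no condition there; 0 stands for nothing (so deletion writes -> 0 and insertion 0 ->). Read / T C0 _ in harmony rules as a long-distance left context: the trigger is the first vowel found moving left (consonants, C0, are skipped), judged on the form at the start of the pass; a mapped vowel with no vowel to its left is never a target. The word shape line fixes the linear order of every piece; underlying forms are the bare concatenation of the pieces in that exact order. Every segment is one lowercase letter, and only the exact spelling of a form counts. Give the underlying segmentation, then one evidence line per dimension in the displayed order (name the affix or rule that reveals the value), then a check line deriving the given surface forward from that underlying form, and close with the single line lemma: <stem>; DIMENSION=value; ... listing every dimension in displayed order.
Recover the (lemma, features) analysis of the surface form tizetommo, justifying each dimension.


underlying: ti-zetom-me
ASPECT=ne - signalled by the affix ti-
POLE=ki - signalled by the affix -me
check: tizetomme -> tizetommo
lemma: zetom; ASPECT=ne; POLE=ki


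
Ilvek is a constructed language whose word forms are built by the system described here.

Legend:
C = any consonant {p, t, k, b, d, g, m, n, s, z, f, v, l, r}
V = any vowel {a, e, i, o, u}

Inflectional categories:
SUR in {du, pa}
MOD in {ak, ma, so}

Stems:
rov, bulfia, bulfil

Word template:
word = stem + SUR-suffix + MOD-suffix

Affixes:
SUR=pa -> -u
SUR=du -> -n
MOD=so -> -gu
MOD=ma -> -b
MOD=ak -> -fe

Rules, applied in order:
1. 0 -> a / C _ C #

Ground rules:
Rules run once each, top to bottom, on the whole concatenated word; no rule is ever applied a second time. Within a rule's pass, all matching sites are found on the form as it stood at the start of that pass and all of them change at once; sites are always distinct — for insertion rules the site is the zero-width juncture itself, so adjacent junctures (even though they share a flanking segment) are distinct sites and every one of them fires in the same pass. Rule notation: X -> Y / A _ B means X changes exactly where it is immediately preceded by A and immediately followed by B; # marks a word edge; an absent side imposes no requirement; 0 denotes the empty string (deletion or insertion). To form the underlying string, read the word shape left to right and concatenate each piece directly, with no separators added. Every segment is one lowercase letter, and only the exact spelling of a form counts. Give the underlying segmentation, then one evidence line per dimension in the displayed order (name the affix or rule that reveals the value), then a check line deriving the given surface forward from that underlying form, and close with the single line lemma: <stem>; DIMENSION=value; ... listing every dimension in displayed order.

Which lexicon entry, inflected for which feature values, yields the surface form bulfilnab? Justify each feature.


underlying: bulfil-n-b
SUR=du - signalled by the affix -n
MOD=ma - signalled by the affix -b
check: bulfilnb -> bulfilnab
lemma: bulfil; SUR=du; MOD=ma
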